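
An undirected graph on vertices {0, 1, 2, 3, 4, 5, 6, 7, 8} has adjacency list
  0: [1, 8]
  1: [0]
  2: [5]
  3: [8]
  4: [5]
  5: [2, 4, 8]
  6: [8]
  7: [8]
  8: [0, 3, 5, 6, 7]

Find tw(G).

1

A width-1 tree decomposition is:
Bags: B1 = {3, 8}  B2 = {5, 8}  B3 = {0, 8}  B4 = {0, 1}  B5 = {4, 5}  B6 = {6, 8}  B7 = {2, 5}  B8 = {7, 8}
Tree: B1–B2, B1–B3, B3–B4, B2–B5, B3–B6, B5–B7, B3–B8
The largest bag has 2 vertices, giving width 1; this decomposition certifies tw(G) ≤ 1. G has an edge, so its treewidth is at least 1. Hence tw(G) = 1 exactly.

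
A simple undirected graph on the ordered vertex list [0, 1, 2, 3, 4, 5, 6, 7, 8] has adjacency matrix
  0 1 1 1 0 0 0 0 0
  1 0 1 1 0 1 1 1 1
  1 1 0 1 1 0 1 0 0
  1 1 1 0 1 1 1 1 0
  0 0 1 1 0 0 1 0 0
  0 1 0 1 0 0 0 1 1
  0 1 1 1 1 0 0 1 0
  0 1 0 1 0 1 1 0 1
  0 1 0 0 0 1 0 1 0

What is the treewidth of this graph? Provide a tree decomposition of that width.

Treewidth 3.
One such decomposition:
Bags: B1 = {1, 2, 3, 6}  B2 = {1, 3, 6, 7}  B3 = {2, 3, 4, 6}  B4 = {1, 3, 5, 7}  B5 = {1, 5, 7, 8}  B6 = {0, 1, 2, 3}
Tree: B1–B2, B1–B3, B2–B4, B4–B5, B1–B6

Every bag has size at most 4, so the width is 4 − 1 = 3 and tw(G) ≤ 3. For the lower bound, the 4 vertices {1, 5, 7, 8} are pairwise adjacent, and any tree decomposition puts a clique entirely inside one bag — forcing width ≥ 3. Therefore the treewidth is 3.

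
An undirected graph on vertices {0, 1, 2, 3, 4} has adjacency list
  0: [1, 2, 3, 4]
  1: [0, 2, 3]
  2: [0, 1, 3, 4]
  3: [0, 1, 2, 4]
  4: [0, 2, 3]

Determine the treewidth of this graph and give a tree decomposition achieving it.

Every bag has size at most 4, so the width is 4 − 1 = 3 and tw(G) ≤ 3. On the other hand G contains the 4-clique {0, 1, 2, 3}. A clique must lie in a single bag of any decomposition, so no decomposition can have width below 3. Combining the bounds, tw(G) = 3.

Treewidth 3.
Bags: B1 = {0, 2, 3, 4}  B2 = {0, 1, 2, 3}
Tree: B1–B2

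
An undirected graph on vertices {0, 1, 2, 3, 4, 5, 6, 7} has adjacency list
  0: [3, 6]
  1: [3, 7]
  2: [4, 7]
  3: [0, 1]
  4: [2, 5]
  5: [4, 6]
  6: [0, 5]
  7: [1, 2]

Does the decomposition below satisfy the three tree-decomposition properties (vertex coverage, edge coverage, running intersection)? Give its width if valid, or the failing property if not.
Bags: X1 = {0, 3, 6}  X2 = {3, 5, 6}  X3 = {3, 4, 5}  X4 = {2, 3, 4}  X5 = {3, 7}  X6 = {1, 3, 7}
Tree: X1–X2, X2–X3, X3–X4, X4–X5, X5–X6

A tree decomposition must satisfy three properties: every vertex lies in some bag; for every edge, both endpoints lie together in some bag; and for every vertex, the bags containing it form a connected subtree. Here edge (2,7) lies in no bag, so the decomposition is invalid.

No — edge (2,7) lies in no bag.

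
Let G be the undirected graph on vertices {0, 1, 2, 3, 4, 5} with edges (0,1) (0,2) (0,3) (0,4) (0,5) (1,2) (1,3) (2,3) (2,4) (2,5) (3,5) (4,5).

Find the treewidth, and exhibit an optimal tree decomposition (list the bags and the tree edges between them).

Every bag has size at most 4, so the width is 4 − 1 = 3 and tw(G) ≤ 3. Conversely, {0, 1, 2, 3} is a clique of size 4, and the vertices of any clique must share a bag in every tree decomposition; so some bag has ≥ 4 vertices and tw(G) ≥ 3. Hence tw(G) = 3 exactly.

Treewidth 3.
One such decomposition:
Bags: B1 = {0, 1, 2, 3}  B2 = {0, 2, 3, 5}  B3 = {0, 2, 4, 5}
Tree: B1–B2, B2–B3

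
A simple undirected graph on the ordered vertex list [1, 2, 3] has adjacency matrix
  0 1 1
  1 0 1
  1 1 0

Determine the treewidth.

A width-2 tree decomposition is:
Bags: B1 = {1, 2, 3}
Tree: (single bag)
With just one bag of size 3, the width is 3 − 1 = 2, so tw(G) ≤ 2. For the lower bound, the 3 vertices {1, 2, 3} are pairwise adjacent, and any tree decomposition puts a clique entirely inside one bag — forcing width ≥ 2. Therefore the treewidth is 2.

2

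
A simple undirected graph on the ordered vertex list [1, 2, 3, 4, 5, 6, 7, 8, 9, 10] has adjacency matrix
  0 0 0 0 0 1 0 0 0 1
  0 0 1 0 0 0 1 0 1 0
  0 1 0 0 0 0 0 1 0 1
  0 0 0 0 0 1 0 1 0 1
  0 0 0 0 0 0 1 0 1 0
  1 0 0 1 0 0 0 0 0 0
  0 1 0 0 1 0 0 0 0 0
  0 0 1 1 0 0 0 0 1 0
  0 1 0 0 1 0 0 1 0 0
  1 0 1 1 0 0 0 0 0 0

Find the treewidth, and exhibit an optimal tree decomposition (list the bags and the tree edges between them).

Treewidth 2.
One optimal decomposition is:
Bags: B1 = {5, 7, 9}  B2 = {2, 7, 9}  B3 = {2, 8, 9}  B4 = {2, 3, 8}  B5 = {3, 4, 8}  B6 = {3, 4, 10}  B7 = {4, 6, 10}  B8 = {1, 6, 10}
Tree: B1–B2, B2–B3, B3–B4, B4–B5, B5–B6, B6–B7, B7–B8

The largest bag has 3 vertices, giving width 2; this decomposition certifies tw(G) ≤ 2. For the lower bound, G contains the cycle 5–7–2–9–5, so G is not a forest; only forests have treewidth ≤ 1, hence tw(G) ≥ 2. The upper and lower bounds meet at 2, so that is the treewidth.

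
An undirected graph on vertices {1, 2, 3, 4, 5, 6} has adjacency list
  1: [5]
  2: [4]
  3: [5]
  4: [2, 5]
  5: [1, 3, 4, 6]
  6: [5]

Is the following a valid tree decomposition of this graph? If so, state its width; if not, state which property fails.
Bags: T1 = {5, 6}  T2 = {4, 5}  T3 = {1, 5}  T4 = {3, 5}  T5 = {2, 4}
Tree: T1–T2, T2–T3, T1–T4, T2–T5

Checking the three conditions: (i) the bags cover all of {1, 2, 3, 4, 5, 6}; (ii) for each edge, some bag contains both endpoints; (iii) the bags containing any fixed vertex form a subtree. All hold, so the decomposition is valid with width 2 − 1 = 1.

Yes; width 1.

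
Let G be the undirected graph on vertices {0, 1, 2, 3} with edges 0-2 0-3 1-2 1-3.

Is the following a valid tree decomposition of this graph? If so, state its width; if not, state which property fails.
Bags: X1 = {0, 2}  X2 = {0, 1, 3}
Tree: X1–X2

A tree decomposition must satisfy three properties: every vertex lies in some bag; for every edge, both endpoints lie together in some bag; and for every vertex, the bags containing it form a connected subtree. Here edge (1,2) lies in no bag, so the decomposition is invalid.

No — edge (1,2) lies in no bag.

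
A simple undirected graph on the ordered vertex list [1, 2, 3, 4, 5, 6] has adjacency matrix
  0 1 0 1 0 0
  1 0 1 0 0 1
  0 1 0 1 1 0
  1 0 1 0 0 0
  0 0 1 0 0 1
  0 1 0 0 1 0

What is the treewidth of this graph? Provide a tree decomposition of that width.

Treewidth 2.
One such decomposition:
Bags: B1 = {1, 2, 4}  B2 = {2, 3, 4}  B3 = {2, 3, 6}  B4 = {3, 5, 6}
Tree: B1–B2, B2–B3, B3–B4

The largest bag has 3 vertices, giving width 2; this decomposition certifies tw(G) ≤ 2. Since 1–4–3–2–1 is a cycle in G, G is not acyclic. Forests are exactly the graphs of treewidth ≤ 1, so tw(G) ≥ 2. The upper and lower bounds meet at 2, so that is the treewidth.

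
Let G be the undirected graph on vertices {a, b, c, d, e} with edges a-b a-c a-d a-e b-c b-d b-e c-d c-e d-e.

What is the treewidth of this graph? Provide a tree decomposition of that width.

Treewidth 4.
One such decomposition:
Bags: B1 = {a, b, c, d, e}
Tree: (single bag)

A single bag containing all 5 vertices is trivially a valid decomposition of width 4. On the other hand G contains the 5-clique {a, b, c, d, e}. A clique must lie in a single bag of any decomposition, so no decomposition can have width below 4. Combining the bounds, tw(G) = 4.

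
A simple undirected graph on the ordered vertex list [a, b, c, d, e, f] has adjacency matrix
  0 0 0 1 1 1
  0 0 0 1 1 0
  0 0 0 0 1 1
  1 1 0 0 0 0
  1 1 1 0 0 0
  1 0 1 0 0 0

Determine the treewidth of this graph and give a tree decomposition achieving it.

Each bag holds 3 vertices, so the decomposition has width 2, which upper-bounds the treewidth. The edges f–c–e–a–f form a cycle, so G is not a tree and its treewidth is at least 2. The upper and lower bounds meet at 2, so that is the treewidth.

Treewidth 2.
One such decomposition:
Bags: B1 = {a, c, f}  B2 = {a, c, e}  B3 = {a, d, e}  B4 = {b, d, e}
Tree: B1–B2, B2–B3, B3–B4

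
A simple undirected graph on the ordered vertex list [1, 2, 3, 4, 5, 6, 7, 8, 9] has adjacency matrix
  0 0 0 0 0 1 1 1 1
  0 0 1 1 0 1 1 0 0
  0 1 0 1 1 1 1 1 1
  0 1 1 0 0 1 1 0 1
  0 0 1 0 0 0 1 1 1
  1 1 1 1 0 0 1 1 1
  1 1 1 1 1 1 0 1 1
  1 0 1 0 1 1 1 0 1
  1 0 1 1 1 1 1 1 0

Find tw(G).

A width-4 tree decomposition is:
Bags: B1 = {3, 6, 7, 8, 9}  B2 = {1, 6, 7, 8, 9}  B3 = {3, 5, 7, 8, 9}  B4 = {3, 4, 6, 7, 9}  B5 = {2, 3, 4, 6, 7}
Tree: B1–B2, B1–B3, B1–B4, B4–B5
Every bag has size at most 5, so the width is 5 − 1 = 4 and tw(G) ≤ 4. On the other hand G contains the 5-clique {1, 6, 7, 8, 9}. A clique must lie in a single bag of any decomposition, so no decomposition can have width below 4. The upper and lower bounds meet at 4, so that is the treewidth.

4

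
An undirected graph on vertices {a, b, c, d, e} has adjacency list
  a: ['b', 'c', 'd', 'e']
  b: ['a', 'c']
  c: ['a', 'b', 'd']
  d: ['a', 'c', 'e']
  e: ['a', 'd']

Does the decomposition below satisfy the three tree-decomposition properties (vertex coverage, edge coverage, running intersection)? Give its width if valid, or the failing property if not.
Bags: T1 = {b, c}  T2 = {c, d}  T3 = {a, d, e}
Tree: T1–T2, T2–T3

A tree decomposition must satisfy three properties: every vertex lies in some bag; for every edge, both endpoints lie together in some bag; and for every vertex, the bags containing it form a connected subtree. Here edge (b,a) lies in no bag, so the decomposition is invalid.

No — edge (b,a) lies in no bag.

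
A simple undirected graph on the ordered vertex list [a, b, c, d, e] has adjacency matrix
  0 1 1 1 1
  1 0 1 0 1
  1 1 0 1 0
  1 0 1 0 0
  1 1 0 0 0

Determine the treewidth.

2

A width-2 tree decomposition is:
Bags: B1 = {a, b, e}  B2 = {a, b, c}  B3 = {a, c, d}
Tree: B1–B2, B2–B3
The largest bag has 3 vertices, giving width 2; this decomposition certifies tw(G) ≤ 2. For the lower bound, the 3 vertices {a, b, e} are pairwise adjacent, and any tree decomposition puts a clique entirely inside one bag — forcing width ≥ 2. Hence tw(G) = 2 exactly.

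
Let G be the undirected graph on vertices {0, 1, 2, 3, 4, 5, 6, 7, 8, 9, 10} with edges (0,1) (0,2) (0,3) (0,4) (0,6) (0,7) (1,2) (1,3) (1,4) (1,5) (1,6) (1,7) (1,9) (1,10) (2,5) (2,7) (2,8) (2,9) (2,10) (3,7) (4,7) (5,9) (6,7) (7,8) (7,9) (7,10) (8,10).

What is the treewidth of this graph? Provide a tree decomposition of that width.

Treewidth 3.
One optimal decomposition is:
Bags: B1 = {0, 1, 3, 7}  B2 = {0, 1, 6, 7}  B3 = {0, 1, 2, 7}  B4 = {0, 1, 4, 7}  B5 = {1, 2, 7, 10}  B6 = {1, 2, 7, 9}  B7 = {1, 2, 5, 9}  B8 = {2, 7, 8, 10}
Tree: B1–B2, B1–B3, B1–B4, B3–B5, B3–B6, B6–B7, B5–B8

The largest bag has 4 vertices, giving width 3; this decomposition certifies tw(G) ≤ 3. Conversely, {2, 7, 8, 10} is a clique of size 4, and the vertices of any clique must share a bag in every tree decomposition; so some bag has ≥ 4 vertices and tw(G) ≥ 3. Combining the bounds, tw(G) = 3.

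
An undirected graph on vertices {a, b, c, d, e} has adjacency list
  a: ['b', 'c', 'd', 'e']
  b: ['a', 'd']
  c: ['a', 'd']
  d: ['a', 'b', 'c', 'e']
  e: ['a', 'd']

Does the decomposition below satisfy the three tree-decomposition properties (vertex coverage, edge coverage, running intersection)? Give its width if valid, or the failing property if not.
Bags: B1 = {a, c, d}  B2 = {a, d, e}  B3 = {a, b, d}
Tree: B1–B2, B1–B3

Yes; width 2.

Checking the three conditions: (i) the bags cover all of {a, b, c, d, e}; (ii) for each edge, some bag contains both endpoints; (iii) the bags containing any fixed vertex form a subtree. All hold, so the decomposition is valid with width 3 − 1 = 2.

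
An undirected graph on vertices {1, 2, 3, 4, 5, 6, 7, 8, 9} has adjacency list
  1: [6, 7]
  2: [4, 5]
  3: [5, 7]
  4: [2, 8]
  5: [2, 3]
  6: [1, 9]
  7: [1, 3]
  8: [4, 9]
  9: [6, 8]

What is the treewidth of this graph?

A width-2 tree decomposition is:
Bags: B1 = {1, 6, 9}  B2 = {1, 8, 9}  B3 = {1, 4, 8}  B4 = {1, 2, 4}  B5 = {1, 2, 5}  B6 = {1, 3, 5}  B7 = {1, 3, 7}
Tree: B1–B2, B2–B3, B3–B4, B4–B5, B5–B6, B6–B7
Every bag has size at most 3, so the width is 3 − 1 = 2 and tw(G) ≤ 2. Since 1–6–9–8–4–2–5–3–7–1 is a cycle in G, G is not acyclic. Forests are exactly the graphs of treewidth ≤ 1, so tw(G) ≥ 2. The upper and lower bounds meet at 2, so that is the treewidth.

2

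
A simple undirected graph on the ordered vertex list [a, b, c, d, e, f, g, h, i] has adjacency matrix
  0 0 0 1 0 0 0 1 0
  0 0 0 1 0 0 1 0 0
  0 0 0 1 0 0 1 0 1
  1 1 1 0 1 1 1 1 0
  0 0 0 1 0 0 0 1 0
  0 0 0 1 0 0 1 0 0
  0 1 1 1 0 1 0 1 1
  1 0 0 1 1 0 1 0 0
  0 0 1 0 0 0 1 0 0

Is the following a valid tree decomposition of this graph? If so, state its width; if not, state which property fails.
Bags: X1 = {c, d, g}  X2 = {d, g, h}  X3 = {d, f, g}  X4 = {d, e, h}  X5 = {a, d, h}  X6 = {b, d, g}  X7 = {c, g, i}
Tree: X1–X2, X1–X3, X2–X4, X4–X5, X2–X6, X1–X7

Yes; width 2.

Every vertex of G appears in some bag (union = {a, b, c, d, e, f, g, h, i}); every edge is covered by a bag; and for each vertex v the set of bags containing v is connected in the bag tree. The decomposition is therefore valid. The largest bag has 3 vertices, so the width is 2.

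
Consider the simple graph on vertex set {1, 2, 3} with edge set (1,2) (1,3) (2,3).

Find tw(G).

2

A width-2 tree decomposition is:
Bags: B1 = {1, 2, 3}
Tree: (single bag)
A single bag containing all 3 vertices is trivially a valid decomposition of width 2. Conversely, {1, 2, 3} is a clique of size 3, and the vertices of any clique must share a bag in every tree decomposition; so some bag has ≥ 3 vertices and tw(G) ≥ 2. The upper and lower bounds meet at 2, so that is the treewidth.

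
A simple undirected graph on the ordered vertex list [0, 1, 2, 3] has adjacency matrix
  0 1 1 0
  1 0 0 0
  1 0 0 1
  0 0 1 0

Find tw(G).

A width-1 tree decomposition is:
Bags: B1 = {2, 3}  B2 = {0, 2}  B3 = {0, 1}
Tree: B1–B2, B2–B3
Each bag holds 2 vertices, so the decomposition has width 1, which upper-bounds the treewidth. Any graph with an edge has treewidth ≥ 1, and G has the edge 3–2. Hence tw(G) = 1 exactly.

1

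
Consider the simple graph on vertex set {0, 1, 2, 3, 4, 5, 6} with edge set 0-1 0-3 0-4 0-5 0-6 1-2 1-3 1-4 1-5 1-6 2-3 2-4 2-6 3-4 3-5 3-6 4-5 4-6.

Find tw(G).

4

A width-4 tree decomposition is:
Bags: B1 = {0, 1, 3, 4, 5}  B2 = {0, 1, 3, 4, 6}  B3 = {1, 2, 3, 4, 6}
Tree: B1–B2, B2–B3
Every bag has size at most 5, so the width is 5 − 1 = 4 and tw(G) ≤ 4. Conversely, {0, 1, 3, 4, 5} is a clique of size 5, and the vertices of any clique must share a bag in every tree decomposition; so some bag has ≥ 5 vertices and tw(G) ≥ 4. Hence tw(G) = 4 exactly.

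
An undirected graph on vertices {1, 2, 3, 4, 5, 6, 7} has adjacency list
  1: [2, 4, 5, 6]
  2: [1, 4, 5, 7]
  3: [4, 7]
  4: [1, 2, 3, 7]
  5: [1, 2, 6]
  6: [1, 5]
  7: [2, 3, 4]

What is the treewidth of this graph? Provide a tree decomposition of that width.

Each bag holds 3 vertices, so the decomposition has width 2, which upper-bounds the treewidth. Conversely, {1, 2, 4} is a clique of size 3, and the vertices of any clique must share a bag in every tree decomposition; so some bag has ≥ 3 vertices and tw(G) ≥ 2. Therefore the treewidth is 2.

Treewidth 2.
One such decomposition:
Bags: B1 = {1, 5, 6}  B2 = {1, 2, 5}  B3 = {1, 2, 4}  B4 = {2, 4, 7}  B5 = {3, 4, 7}
Tree: B1–B2, B2–B3, B3–B4, B4–B5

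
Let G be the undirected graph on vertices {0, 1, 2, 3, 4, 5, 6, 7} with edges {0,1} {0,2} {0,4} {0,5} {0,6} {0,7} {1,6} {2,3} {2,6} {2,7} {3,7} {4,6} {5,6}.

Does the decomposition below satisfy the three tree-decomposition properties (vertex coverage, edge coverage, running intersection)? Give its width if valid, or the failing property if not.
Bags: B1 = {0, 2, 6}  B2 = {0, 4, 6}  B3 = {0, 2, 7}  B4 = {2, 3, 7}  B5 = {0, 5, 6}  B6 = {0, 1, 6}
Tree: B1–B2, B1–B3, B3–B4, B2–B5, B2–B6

Yes; width 2.

Checking the three conditions: (i) the bags cover all of {0, 1, 2, 3, 4, 5, 6, 7}; (ii) for each edge, some bag contains both endpoints; (iii) the bags containing any fixed vertex form a subtree. All hold, so the decomposition is valid with width 3 − 1 = 2.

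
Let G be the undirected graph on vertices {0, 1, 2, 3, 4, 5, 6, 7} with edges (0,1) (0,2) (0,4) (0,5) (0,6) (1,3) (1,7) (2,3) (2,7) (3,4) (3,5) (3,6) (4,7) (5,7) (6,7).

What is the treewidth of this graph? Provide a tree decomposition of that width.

Treewidth 3.
One such decomposition:
Bags: B1 = {0, 1, 3, 7}  B2 = {0, 3, 6, 7}  B3 = {0, 2, 3, 7}  B4 = {0, 3, 5, 7}  B5 = {0, 3, 4, 7}
Tree: B1–B2, B2–B3, B3–B4, B4–B5

Each bag holds 4 vertices, so the decomposition has width 3, which upper-bounds the treewidth. For the lower bound: the 4 vertex sets {1,7}, {3,6}, {0}, {2} are disjoint, each induces a connected subgraph, and every pair is joined by at least one edge of G. Contracting each set to a single vertex therefore yields K_{4} as a minor, and since treewidth is minor-monotone, tw(G) ≥ tw(K_{4}) = 3. Hence tw(G) = 3 exactly.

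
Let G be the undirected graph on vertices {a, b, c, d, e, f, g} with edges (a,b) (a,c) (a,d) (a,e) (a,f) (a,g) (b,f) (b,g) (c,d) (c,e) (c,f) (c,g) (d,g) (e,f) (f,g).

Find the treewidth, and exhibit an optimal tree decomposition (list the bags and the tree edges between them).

Treewidth 3.
One such decomposition:
Bags: B1 = {a, c, d, g}  B2 = {a, c, f, g}  B3 = {a, c, e, f}  B4 = {a, b, f, g}
Tree: B1–B2, B2–B3, B2–B4

Every bag has size at most 4, so the width is 4 − 1 = 3 and tw(G) ≤ 3. Conversely, {a, c, d, g} is a clique of size 4, and the vertices of any clique must share a bag in every tree decomposition; so some bag has ≥ 4 vertices and tw(G) ≥ 3. Therefore the treewidth is 3.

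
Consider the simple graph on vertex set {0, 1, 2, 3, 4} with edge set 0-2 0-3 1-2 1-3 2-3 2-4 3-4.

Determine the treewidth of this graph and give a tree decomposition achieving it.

The largest bag has 3 vertices, giving width 2; this decomposition certifies tw(G) ≤ 2. Conversely, {0, 2, 3} is a clique of size 3, and the vertices of any clique must share a bag in every tree decomposition; so some bag has ≥ 3 vertices and tw(G) ≥ 2. The upper and lower bounds meet at 2, so that is the treewidth.

Treewidth 2.
One optimal decomposition is:
Bags: B1 = {0, 2, 3}  B2 = {2, 3, 4}  B3 = {1, 2, 3}
Tree: B1–B2, B2–B3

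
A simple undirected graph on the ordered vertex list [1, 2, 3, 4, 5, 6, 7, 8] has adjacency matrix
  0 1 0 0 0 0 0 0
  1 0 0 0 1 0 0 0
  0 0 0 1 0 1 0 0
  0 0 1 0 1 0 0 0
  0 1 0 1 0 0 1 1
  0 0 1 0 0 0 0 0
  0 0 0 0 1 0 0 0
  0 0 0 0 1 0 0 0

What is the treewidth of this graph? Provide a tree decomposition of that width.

Each bag holds 2 vertices, so the decomposition has width 1, which upper-bounds the treewidth. Any graph with an edge has treewidth ≥ 1, and G has the edge 5–2. Therefore the treewidth is 1.

Treewidth 1.
Bags: B1 = {2, 5}  B2 = {4, 5}  B3 = {3, 4}  B4 = {1, 2}  B5 = {5, 8}  B6 = {5, 7}  B7 = {3, 6}
Tree: B1–B2, B2–B3, B1–B4, B1–B5, B5–B6, B3–B7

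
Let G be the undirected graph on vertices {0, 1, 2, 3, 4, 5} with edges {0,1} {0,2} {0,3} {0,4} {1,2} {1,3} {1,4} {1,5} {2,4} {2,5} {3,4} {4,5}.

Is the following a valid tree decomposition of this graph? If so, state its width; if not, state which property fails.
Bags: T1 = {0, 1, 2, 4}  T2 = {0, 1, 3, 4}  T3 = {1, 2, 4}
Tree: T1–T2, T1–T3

No — vertex 5 appears in no bag.

A tree decomposition must satisfy three properties: every vertex lies in some bag; for every edge, both endpoints lie together in some bag; and for every vertex, the bags containing it form a connected subtree. Here vertex 5 appears in no bag, so the decomposition is invalid.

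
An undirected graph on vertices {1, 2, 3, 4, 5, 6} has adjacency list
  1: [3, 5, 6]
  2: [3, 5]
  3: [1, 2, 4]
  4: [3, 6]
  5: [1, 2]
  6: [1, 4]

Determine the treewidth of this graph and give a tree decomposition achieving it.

The largest bag has 3 vertices, giving width 2; this decomposition certifies tw(G) ≤ 2. The edges 4–6–1–3–4 form a cycle, so G is not a tree and its treewidth is at least 2. Therefore the treewidth is 2.

Treewidth 2.
One such decomposition:
Bags: B1 = {3, 4, 6}  B2 = {1, 3, 6}  B3 = {1, 2, 3}  B4 = {1, 2, 5}
Tree: B1–B2, B2–B3, B3–B4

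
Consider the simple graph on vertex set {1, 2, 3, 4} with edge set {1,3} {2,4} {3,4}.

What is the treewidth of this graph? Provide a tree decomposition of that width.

Treewidth 1.
One optimal decomposition is:
Bags: B1 = {2, 4}  B2 = {3, 4}  B3 = {1, 3}
Tree: B1–B2, B2–B3

The largest bag has 2 vertices, giving width 1; this decomposition certifies tw(G) ≤ 1. Any graph with an edge has treewidth ≥ 1, and G has the edge 2–4. Therefore the treewidth is 1.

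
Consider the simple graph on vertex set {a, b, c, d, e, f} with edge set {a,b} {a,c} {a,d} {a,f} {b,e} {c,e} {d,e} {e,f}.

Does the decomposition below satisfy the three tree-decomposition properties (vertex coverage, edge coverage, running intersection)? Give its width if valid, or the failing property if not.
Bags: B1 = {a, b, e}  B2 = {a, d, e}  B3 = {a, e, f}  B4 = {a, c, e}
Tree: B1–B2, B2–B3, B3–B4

Yes; width 2.

Vertex coverage: the bags together contain {a, b, c, d, e, f}, the full vertex set. Edge coverage: each edge of G has both endpoints in at least one bag. Running intersection: for every vertex, the bags containing it form a connected subtree. All three properties hold, so this is a valid tree decomposition of width max|bag| − 1 = 2, and hence tw(G) ≤ 2.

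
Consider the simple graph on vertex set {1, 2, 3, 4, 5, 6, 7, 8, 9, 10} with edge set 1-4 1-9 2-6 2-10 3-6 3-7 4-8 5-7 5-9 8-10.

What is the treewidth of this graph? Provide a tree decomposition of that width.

The largest bag has 3 vertices, giving width 2; this decomposition certifies tw(G) ≤ 2. The edges 5–7–3–6–2–10–8–4–1–9–5 form a cycle, so G is not a tree and its treewidth is at least 2. The upper and lower bounds meet at 2, so that is the treewidth.

Treewidth 2.
One optimal decomposition is:
Bags: B1 = {3, 5, 7}  B2 = {3, 5, 6}  B3 = {2, 5, 6}  B4 = {2, 5, 10}  B5 = {5, 8, 10}  B6 = {4, 5, 8}  B7 = {1, 4, 5}  B8 = {1, 5, 9}
Tree: B1–B2, B2–B3, B3–B4, B4–B5, B5–B6, B6–B7, B7–B8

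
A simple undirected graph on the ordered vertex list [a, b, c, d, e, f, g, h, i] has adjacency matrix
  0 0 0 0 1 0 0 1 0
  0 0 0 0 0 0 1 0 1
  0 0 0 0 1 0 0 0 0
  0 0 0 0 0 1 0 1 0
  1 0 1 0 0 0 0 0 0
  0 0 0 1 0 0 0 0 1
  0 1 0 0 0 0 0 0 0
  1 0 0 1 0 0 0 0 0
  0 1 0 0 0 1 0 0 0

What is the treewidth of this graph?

1

A width-1 tree decomposition is:
Bags: B1 = {b, g}  B2 = {b, i}  B3 = {f, i}  B4 = {d, f}  B5 = {d, h}  B6 = {a, h}  B7 = {a, e}  B8 = {c, e}
Tree: B1–B2, B2–B3, B3–B4, B4–B5, B5–B6, B6–B7, B7–B8
Each bag holds 2 vertices, so the decomposition has width 1, which upper-bounds the treewidth. Any graph with an edge has treewidth ≥ 1, and G has the edge g–b. Combining the bounds, tw(G) = 1.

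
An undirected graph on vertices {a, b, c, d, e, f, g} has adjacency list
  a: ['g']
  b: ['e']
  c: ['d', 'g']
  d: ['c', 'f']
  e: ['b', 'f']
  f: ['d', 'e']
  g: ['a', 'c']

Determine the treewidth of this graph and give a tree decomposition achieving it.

The largest bag has 2 vertices, giving width 1; this decomposition certifies tw(G) ≤ 1. G has an edge, so its treewidth is at least 1. Hence tw(G) = 1 exactly.

Treewidth 1.
Bags: B1 = {b, e}  B2 = {e, f}  B3 = {d, f}  B4 = {c, d}  B5 = {c, g}  B6 = {a, g}
Tree: B1–B2, B2–B3, B3–B4, B4–B5, B5–B6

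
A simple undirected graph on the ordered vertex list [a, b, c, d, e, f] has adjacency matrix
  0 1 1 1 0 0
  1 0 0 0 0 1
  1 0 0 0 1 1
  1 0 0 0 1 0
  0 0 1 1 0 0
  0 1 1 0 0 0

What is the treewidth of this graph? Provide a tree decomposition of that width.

Each bag holds 3 vertices, so the decomposition has width 2, which upper-bounds the treewidth. Since d–e–c–a–d is a cycle in G, G is not acyclic. Forests are exactly the graphs of treewidth ≤ 1, so tw(G) ≥ 2. Hence tw(G) = 2 exactly.

Treewidth 2.
One optimal decomposition is:
Bags: B1 = {a, d, e}  B2 = {a, c, e}  B3 = {a, b, c}  B4 = {b, c, f}
Tree: B1–B2, B2–B3, B3–B4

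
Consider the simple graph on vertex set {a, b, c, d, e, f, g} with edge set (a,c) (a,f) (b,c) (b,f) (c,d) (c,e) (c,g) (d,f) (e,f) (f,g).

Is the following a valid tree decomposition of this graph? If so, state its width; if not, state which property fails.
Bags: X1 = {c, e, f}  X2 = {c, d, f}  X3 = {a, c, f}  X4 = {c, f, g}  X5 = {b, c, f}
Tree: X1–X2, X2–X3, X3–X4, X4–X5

Yes; width 2.

Vertex coverage: the bags together contain {a, b, c, d, e, f, g}, the full vertex set. Edge coverage: each edge of G has both endpoints in at least one bag. Running intersection: for every vertex, the bags containing it form a connected subtree. All three properties hold, so this is a valid tree decomposition of width max|bag| − 1 = 2, and hence tw(G) ≤ 2.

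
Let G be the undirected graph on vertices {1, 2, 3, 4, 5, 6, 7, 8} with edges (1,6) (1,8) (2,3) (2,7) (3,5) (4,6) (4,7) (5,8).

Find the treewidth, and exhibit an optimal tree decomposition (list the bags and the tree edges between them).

Every bag has size at most 3, so the width is 3 − 1 = 2 and tw(G) ≤ 2. For the lower bound, G contains the cycle 5–8–1–6–4–7–2–3–5, so G is not a forest; only forests have treewidth ≤ 1, hence tw(G) ≥ 2. Therefore the treewidth is 2.

Treewidth 2.
Bags: B1 = {1, 5, 8}  B2 = {1, 5, 6}  B3 = {4, 5, 6}  B4 = {4, 5, 7}  B5 = {2, 5, 7}  B6 = {2, 3, 5}
Tree: B1–B2, B2–B3, B3–B4, B4–B5, B5–B6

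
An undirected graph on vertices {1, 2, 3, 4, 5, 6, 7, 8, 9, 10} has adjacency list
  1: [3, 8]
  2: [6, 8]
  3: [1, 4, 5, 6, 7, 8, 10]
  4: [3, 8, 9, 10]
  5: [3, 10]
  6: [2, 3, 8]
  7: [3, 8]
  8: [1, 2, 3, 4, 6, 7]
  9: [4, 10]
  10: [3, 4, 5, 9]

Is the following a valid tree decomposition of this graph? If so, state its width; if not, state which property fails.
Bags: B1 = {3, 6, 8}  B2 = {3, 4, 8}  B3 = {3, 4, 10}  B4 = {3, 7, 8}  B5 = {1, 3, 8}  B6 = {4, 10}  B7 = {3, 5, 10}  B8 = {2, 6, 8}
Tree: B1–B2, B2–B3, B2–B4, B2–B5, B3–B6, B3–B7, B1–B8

A tree decomposition must satisfy three properties: every vertex lies in some bag; for every edge, both endpoints lie together in some bag; and for every vertex, the bags containing it form a connected subtree. Here vertex 9 appears in no bag, so the decomposition is invalid.

No — vertex 9 appears in no bag.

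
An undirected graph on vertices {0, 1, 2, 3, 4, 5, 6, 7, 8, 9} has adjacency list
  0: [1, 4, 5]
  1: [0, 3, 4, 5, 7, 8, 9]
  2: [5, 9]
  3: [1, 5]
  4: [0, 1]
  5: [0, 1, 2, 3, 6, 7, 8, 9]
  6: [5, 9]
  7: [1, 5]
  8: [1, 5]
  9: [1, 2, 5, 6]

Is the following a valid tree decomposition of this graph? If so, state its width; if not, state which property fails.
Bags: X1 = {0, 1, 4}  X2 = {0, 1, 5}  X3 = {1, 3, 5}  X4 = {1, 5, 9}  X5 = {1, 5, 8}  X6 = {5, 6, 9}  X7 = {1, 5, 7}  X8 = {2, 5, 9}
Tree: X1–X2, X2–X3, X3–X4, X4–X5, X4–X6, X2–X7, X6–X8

Yes; width 2.

Every vertex of G appears in some bag (union = {0, 1, 2, 3, 4, 5, 6, 7, 8, 9}); every edge is covered by a bag; and for each vertex v the set of bags containing v is connected in the bag tree. The decomposition is therefore valid. The largest bag has 3 vertices, so the width is 2.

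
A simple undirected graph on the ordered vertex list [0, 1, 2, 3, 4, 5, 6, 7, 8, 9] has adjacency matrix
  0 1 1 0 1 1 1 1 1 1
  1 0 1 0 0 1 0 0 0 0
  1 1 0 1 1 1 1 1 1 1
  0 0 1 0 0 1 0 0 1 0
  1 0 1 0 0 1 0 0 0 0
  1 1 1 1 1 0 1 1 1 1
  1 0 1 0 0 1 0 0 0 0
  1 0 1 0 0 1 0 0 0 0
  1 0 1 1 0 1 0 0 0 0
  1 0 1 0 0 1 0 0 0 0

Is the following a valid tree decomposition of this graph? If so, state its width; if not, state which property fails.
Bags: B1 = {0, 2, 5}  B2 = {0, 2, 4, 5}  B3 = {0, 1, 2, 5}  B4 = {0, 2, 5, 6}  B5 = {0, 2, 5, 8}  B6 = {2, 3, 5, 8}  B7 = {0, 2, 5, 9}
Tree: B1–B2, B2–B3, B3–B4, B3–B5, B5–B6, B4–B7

A tree decomposition must satisfy three properties: every vertex lies in some bag; for every edge, both endpoints lie together in some bag; and for every vertex, the bags containing it form a connected subtree. Here vertex 7 appears in no bag, so the decomposition is invalid.

No — vertex 7 appears in no bag.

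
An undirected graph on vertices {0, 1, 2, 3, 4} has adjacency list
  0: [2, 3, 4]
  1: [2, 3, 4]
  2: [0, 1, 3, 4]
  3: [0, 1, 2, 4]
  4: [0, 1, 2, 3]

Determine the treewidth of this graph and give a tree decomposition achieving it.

Treewidth 3.
One such decomposition:
Bags: B1 = {0, 2, 3, 4}  B2 = {1, 2, 3, 4}
Tree: B1–B2

Every bag has size at most 4, so the width is 4 − 1 = 3 and tw(G) ≤ 3. On the other hand G contains the 4-clique {0, 2, 3, 4}. A clique must lie in a single bag of any decomposition, so no decomposition can have width below 3. Hence tw(G) = 3 exactly.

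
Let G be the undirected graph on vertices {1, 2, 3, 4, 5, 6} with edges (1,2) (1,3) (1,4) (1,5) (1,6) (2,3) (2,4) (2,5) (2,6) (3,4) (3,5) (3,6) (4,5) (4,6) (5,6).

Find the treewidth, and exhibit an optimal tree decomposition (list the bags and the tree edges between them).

Treewidth 5.
One optimal decomposition is:
Bags: B1 = {1, 2, 3, 4, 5, 6}
Tree: (single bag)

With just one bag of size 6, the width is 6 − 1 = 5, so tw(G) ≤ 5. For the lower bound, the 6 vertices {1, 2, 3, 4, 5, 6} are pairwise adjacent, and any tree decomposition puts a clique entirely inside one bag — forcing width ≥ 5. The upper and lower bounds meet at 5, so that is the treewidth.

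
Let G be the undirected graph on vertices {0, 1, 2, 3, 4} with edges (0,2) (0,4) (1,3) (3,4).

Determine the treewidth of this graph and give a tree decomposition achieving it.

Each bag holds 2 vertices, so the decomposition has width 1, which upper-bounds the treewidth. Since G has at least one edge (e.g. 2–0), it is not an edgeless graph, so tw(G) ≥ 1. Hence tw(G) = 1 exactly.

Treewidth 1.
One such decomposition:
Bags: B1 = {0, 2}  B2 = {0, 4}  B3 = {3, 4}  B4 = {1, 3}
Tree: B1–B2, B2–B3, B3–B4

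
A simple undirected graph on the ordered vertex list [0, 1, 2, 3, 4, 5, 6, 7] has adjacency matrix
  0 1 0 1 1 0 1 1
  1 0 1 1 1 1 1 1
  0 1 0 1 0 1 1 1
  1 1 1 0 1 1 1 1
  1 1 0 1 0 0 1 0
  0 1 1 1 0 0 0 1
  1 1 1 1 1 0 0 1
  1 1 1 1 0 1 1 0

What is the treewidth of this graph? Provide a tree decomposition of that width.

Every bag has size at most 5, so the width is 5 − 1 = 4 and tw(G) ≤ 4. On the other hand G contains the 5-clique {1, 2, 3, 5, 7}. A clique must lie in a single bag of any decomposition, so no decomposition can have width below 4. Therefore the treewidth is 4.

Treewidth 4.
Bags: B1 = {0, 1, 3, 6, 7}  B2 = {1, 2, 3, 6, 7}  B3 = {0, 1, 3, 4, 6}  B4 = {1, 2, 3, 5, 7}
Tree: B1–B2, B1–B3, B2–B4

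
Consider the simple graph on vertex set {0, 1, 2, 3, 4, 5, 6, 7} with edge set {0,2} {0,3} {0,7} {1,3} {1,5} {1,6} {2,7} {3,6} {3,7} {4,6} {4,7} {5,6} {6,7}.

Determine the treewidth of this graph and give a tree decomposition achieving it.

Treewidth 2.
Bags: B1 = {3, 6, 7}  B2 = {1, 3, 6}  B3 = {0, 3, 7}  B4 = {4, 6, 7}  B5 = {1, 5, 6}  B6 = {0, 2, 7}
Tree: B1–B2, B1–B3, B1–B4, B2–B5, B3–B6

Each bag holds 3 vertices, so the decomposition has width 2, which upper-bounds the treewidth. For the lower bound, the 3 vertices {0, 2, 7} are pairwise adjacent, and any tree decomposition puts a clique entirely inside one bag — forcing width ≥ 2. Hence tw(G) = 2 exactly.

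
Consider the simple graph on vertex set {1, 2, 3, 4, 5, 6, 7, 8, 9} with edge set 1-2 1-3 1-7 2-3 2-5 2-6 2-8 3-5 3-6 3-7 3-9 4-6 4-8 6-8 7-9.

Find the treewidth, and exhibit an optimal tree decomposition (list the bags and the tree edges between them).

The largest bag has 3 vertices, giving width 2; this decomposition certifies tw(G) ≤ 2. For the lower bound, the 3 vertices {2, 6, 8} are pairwise adjacent, and any tree decomposition puts a clique entirely inside one bag — forcing width ≥ 2. Combining the bounds, tw(G) = 2.

Treewidth 2.
One optimal decomposition is:
Bags: B1 = {1, 2, 3}  B2 = {2, 3, 6}  B3 = {2, 3, 5}  B4 = {2, 6, 8}  B5 = {1, 3, 7}  B6 = {4, 6, 8}  B7 = {3, 7, 9}
Tree: B1–B2, B1–B3, B2–B4, B1–B5, B4–B6, B5–B7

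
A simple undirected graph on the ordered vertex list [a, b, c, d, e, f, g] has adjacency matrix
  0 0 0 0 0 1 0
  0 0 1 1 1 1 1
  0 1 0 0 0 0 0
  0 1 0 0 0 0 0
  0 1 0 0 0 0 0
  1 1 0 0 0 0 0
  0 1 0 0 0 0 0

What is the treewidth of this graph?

A width-1 tree decomposition is:
Bags: B1 = {b, f}  B2 = {b, d}  B3 = {b, g}  B4 = {b, e}  B5 = {a, f}  B6 = {b, c}
Tree: B1–B2, B1–B3, B1–B4, B1–B5, B4–B6
The largest bag has 2 vertices, giving width 1; this decomposition certifies tw(G) ≤ 1. G has an edge, so its treewidth is at least 1. The upper and lower bounds meet at 1, so that is the treewidth.

1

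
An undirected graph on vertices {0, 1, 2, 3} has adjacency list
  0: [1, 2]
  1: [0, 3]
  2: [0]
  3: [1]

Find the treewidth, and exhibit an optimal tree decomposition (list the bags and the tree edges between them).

Every bag has size at most 2, so the width is 2 − 1 = 1 and tw(G) ≤ 1. Any graph with an edge has treewidth ≥ 1, and G has the edge 2–0. Therefore the treewidth is 1.

Treewidth 1.
One optimal decomposition is:
Bags: B1 = {0, 2}  B2 = {0, 1}  B3 = {1, 3}
Tree: B1–B2, B2–B3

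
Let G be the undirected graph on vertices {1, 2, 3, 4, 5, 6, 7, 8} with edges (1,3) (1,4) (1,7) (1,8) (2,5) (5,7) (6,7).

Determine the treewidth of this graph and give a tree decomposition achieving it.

Every bag has size at most 2, so the width is 2 − 1 = 1 and tw(G) ≤ 1. Since G has at least one edge (e.g. 7–5), it is not an edgeless graph, so tw(G) ≥ 1. The upper and lower bounds meet at 1, so that is the treewidth.

Treewidth 1.
One such decomposition:
Bags: B1 = {5, 7}  B2 = {1, 7}  B3 = {1, 8}  B4 = {1, 4}  B5 = {2, 5}  B6 = {1, 3}  B7 = {6, 7}
Tree: B1–B2, B2–B3, B3–B4, B1–B5, B2–B6, B2–B7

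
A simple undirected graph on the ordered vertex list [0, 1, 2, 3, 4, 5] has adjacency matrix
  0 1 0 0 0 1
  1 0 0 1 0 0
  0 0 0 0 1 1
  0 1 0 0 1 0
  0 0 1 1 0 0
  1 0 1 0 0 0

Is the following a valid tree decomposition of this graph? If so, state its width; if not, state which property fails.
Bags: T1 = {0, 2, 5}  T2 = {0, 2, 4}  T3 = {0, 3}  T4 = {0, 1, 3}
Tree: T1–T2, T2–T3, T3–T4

A tree decomposition must satisfy three properties: every vertex lies in some bag; for every edge, both endpoints lie together in some bag; and for every vertex, the bags containing it form a connected subtree. Here edge (4,3) lies in no bag, so the decomposition is invalid.

No — edge (4,3) lies in no bag.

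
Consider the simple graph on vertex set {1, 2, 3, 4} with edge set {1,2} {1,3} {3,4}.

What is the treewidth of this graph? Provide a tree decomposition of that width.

Each bag holds 2 vertices, so the decomposition has width 1, which upper-bounds the treewidth. G has an edge, so its treewidth is at least 1. The upper and lower bounds meet at 1, so that is the treewidth.

Treewidth 1.
Bags: B1 = {1, 2}  B2 = {1, 3}  B3 = {3, 4}
Tree: B1–B2, B2–B3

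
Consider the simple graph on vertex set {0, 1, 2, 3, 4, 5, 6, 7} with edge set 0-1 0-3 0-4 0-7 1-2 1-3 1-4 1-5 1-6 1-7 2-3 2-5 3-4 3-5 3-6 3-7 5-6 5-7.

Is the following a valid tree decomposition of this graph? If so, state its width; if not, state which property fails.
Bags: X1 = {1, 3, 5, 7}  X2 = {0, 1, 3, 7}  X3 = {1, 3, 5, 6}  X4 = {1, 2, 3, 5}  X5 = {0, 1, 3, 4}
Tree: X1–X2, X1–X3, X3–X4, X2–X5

Yes; width 3.

Vertex coverage: the bags together contain {0, 1, 2, 3, 4, 5, 6, 7}, the full vertex set. Edge coverage: each edge of G has both endpoints in at least one bag. Running intersection: for every vertex, the bags containing it form a connected subtree. All three properties hold, so this is a valid tree decomposition of width max|bag| − 1 = 3, and hence tw(G) ≤ 3.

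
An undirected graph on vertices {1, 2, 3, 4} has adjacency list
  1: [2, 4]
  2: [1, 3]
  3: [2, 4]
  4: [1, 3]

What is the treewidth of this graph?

A width-2 tree decomposition is:
Bags: B1 = {1, 3, 4}  B2 = {1, 2, 3}
Tree: B1–B2
The largest bag has 3 vertices, giving width 2; this decomposition certifies tw(G) ≤ 2. For the lower bound, G contains the cycle 1–4–3–2–1, so G is not a forest; only forests have treewidth ≤ 1, hence tw(G) ≥ 2. Therefore the treewidth is 2.

2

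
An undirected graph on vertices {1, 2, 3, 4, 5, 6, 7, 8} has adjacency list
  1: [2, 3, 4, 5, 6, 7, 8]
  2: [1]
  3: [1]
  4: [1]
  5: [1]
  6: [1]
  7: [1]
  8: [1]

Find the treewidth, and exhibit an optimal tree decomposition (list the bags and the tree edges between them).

The largest bag has 2 vertices, giving width 1; this decomposition certifies tw(G) ≤ 1. Any graph with an edge has treewidth ≥ 1, and G has the edge 1–8. The upper and lower bounds meet at 1, so that is the treewidth.

Treewidth 1.
Bags: B1 = {1, 8}  B2 = {1, 5}  B3 = {1, 7}  B4 = {1, 2}  B5 = {1, 6}  B6 = {1, 4}  B7 = {1, 3}
Tree: B1–B2, B1–B3, B1–B4, B4–B5, B5–B6, B1–B7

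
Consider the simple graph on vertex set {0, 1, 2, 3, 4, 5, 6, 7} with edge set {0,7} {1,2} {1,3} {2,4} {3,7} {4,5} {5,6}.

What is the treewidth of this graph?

1

A width-1 tree decomposition is:
Bags: B1 = {0, 7}  B2 = {3, 7}  B3 = {1, 3}  B4 = {1, 2}  B5 = {2, 4}  B6 = {4, 5}  B7 = {5, 6}
Tree: B1–B2, B2–B3, B3–B4, B4–B5, B5–B6, B6–B7
Each bag holds 2 vertices, so the decomposition has width 1, which upper-bounds the treewidth. Since G has at least one edge (e.g. 0–7), it is not an edgeless graph, so tw(G) ≥ 1. Combining the bounds, tw(G) = 1.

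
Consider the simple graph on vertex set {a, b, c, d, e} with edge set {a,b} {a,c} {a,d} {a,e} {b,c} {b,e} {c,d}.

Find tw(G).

2

A width-2 tree decomposition is:
Bags: B1 = {a, b, c}  B2 = {a, c, d}  B3 = {a, b, e}
Tree: B1–B2, B1–B3
Each bag holds 3 vertices, so the decomposition has width 2, which upper-bounds the treewidth. For the lower bound, the 3 vertices {a, b, e} are pairwise adjacent, and any tree decomposition puts a clique entirely inside one bag — forcing width ≥ 2. Hence tw(G) = 2 exactly.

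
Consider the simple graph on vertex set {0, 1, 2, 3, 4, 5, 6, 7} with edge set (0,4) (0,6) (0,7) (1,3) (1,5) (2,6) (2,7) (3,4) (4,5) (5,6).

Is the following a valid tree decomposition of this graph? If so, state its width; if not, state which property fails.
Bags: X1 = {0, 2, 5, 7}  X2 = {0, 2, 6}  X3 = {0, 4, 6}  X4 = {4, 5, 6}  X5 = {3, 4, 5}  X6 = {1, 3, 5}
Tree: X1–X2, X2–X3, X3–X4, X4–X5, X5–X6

A tree decomposition must satisfy three properties: every vertex lies in some bag; for every edge, both endpoints lie together in some bag; and for every vertex, the bags containing it form a connected subtree. Here bags containing vertex 5 are not connected in the tree, so the decomposition is invalid.

No — bags containing vertex 5 are not connected in the tree.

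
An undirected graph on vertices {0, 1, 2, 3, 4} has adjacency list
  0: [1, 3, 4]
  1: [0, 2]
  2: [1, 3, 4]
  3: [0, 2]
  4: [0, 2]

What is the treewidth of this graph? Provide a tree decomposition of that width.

Treewidth 2.
One such decomposition:
Bags: B1 = {0, 2, 4}  B2 = {0, 2, 3}  B3 = {0, 1, 2}
Tree: B1–B2, B2–B3

The largest bag has 3 vertices, giving width 2; this decomposition certifies tw(G) ≤ 2. For the lower bound, G contains the cycle 2–4–0–3–2, so G is not a forest; only forests have treewidth ≤ 1, hence tw(G) ≥ 2. Therefore the treewidth is 2.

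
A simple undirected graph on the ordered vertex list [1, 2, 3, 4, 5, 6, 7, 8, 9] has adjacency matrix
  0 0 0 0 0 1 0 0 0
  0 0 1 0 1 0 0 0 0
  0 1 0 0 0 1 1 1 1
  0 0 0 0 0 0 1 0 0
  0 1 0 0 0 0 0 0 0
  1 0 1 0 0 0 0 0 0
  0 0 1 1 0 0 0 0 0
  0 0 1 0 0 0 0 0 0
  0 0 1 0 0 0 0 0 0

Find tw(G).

A width-1 tree decomposition is:
Bags: B1 = {3, 8}  B2 = {2, 3}  B3 = {3, 7}  B4 = {3, 6}  B5 = {4, 7}  B6 = {1, 6}  B7 = {2, 5}  B8 = {3, 9}
Tree: B1–B2, B2–B3, B2–B4, B3–B5, B4–B6, B2–B7, B1–B8
Every bag has size at most 2, so the width is 2 − 1 = 1 and tw(G) ≤ 1. Any graph with an edge has treewidth ≥ 1, and G has the edge 8–3. Hence tw(G) = 1 exactly.

1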